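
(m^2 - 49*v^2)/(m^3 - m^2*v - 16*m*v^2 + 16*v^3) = (m^2 - 49*v^2)/(m^3 - m^2*v - 16*m*v^2 + 16*v^3)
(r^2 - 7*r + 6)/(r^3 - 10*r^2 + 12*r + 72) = (r - 1)/(r^2 - 4*r - 12)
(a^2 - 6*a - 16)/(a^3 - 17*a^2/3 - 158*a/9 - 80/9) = 9*(a + 2)/(9*a^2 + 21*a + 10)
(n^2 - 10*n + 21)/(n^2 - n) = (n^2 - 10*n + 21)/(n*(n - 1))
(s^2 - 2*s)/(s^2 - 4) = s/(s + 2)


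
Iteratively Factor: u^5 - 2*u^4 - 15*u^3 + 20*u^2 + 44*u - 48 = (u - 4)*(u^4 + 2*u^3 - 7*u^2 - 8*u + 12) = (u - 4)*(u - 1)*(u^3 + 3*u^2 - 4*u - 12) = (u - 4)*(u - 2)*(u - 1)*(u^2 + 5*u + 6) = (u - 4)*(u - 2)*(u - 1)*(u + 3)*(u + 2)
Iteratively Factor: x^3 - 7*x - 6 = (x - 3)*(x^2 + 3*x + 2) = (x - 3)*(x + 2)*(x + 1)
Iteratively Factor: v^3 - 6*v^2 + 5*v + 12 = (v + 1)*(v^2 - 7*v + 12) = (v - 3)*(v + 1)*(v - 4)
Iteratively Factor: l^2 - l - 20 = (l - 5)*(l + 4)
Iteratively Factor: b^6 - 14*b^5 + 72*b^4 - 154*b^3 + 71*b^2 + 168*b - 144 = (b - 3)*(b^5 - 11*b^4 + 39*b^3 - 37*b^2 - 40*b + 48) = (b - 3)*(b - 1)*(b^4 - 10*b^3 + 29*b^2 - 8*b - 48) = (b - 3)^2*(b - 1)*(b^3 - 7*b^2 + 8*b + 16) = (b - 4)*(b - 3)^2*(b - 1)*(b^2 - 3*b - 4) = (b - 4)^2*(b - 3)^2*(b - 1)*(b + 1)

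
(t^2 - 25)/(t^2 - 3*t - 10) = (t + 5)/(t + 2)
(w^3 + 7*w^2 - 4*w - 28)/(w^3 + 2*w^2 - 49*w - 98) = (w - 2)/(w - 7)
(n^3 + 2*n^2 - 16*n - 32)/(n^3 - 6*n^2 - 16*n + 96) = (n + 2)/(n - 6)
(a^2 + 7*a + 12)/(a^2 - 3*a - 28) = (a + 3)/(a - 7)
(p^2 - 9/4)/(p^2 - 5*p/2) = (4*p^2 - 9)/(2*p*(2*p - 5))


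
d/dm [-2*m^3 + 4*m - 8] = 4 - 6*m^2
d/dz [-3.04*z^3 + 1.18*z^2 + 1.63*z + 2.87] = -9.12*z^2 + 2.36*z + 1.63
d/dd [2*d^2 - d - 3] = 4*d - 1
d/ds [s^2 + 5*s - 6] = 2*s + 5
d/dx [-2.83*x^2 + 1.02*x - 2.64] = 1.02 - 5.66*x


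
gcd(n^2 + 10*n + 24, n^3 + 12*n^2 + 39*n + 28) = n + 4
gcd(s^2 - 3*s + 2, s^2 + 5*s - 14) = s - 2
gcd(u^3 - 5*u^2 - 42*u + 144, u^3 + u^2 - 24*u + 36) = u^2 + 3*u - 18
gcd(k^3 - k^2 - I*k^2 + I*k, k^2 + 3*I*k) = k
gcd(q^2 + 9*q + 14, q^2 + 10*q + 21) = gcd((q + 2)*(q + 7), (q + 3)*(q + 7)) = q + 7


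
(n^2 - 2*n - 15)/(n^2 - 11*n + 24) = (n^2 - 2*n - 15)/(n^2 - 11*n + 24)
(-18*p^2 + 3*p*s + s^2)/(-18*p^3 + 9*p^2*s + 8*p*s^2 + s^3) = (3*p - s)/(3*p^2 - 2*p*s - s^2)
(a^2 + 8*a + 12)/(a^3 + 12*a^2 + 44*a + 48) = 1/(a + 4)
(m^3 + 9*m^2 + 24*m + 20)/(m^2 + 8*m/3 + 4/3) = 3*(m^2 + 7*m + 10)/(3*m + 2)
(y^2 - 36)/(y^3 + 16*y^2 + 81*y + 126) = (y - 6)/(y^2 + 10*y + 21)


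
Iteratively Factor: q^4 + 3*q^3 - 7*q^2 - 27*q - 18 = (q + 3)*(q^3 - 7*q - 6) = (q - 3)*(q + 3)*(q^2 + 3*q + 2) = (q - 3)*(q + 1)*(q + 3)*(q + 2)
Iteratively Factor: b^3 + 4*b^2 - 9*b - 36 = (b - 3)*(b^2 + 7*b + 12) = (b - 3)*(b + 3)*(b + 4)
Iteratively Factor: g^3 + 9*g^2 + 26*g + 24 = (g + 3)*(g^2 + 6*g + 8) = (g + 2)*(g + 3)*(g + 4)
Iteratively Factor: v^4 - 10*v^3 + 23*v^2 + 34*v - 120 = (v - 4)*(v^3 - 6*v^2 - v + 30) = (v - 4)*(v - 3)*(v^2 - 3*v - 10) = (v - 5)*(v - 4)*(v - 3)*(v + 2)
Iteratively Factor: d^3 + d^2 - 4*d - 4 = (d - 2)*(d^2 + 3*d + 2) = (d - 2)*(d + 1)*(d + 2)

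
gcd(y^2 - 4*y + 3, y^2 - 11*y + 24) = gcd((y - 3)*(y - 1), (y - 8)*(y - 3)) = y - 3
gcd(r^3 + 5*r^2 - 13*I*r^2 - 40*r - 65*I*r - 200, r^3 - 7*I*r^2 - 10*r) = r - 5*I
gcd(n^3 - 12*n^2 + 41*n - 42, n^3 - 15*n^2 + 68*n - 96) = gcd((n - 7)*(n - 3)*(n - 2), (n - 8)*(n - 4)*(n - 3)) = n - 3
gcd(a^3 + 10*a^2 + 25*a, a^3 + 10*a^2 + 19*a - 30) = a + 5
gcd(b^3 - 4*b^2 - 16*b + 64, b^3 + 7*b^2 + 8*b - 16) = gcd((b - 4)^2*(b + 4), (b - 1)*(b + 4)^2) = b + 4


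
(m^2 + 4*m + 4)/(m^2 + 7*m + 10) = (m + 2)/(m + 5)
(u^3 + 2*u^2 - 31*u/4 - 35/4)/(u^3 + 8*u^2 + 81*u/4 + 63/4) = (2*u^2 - 3*u - 5)/(2*u^2 + 9*u + 9)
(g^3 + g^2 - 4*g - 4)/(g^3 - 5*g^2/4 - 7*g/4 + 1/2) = 4*(g + 2)/(4*g - 1)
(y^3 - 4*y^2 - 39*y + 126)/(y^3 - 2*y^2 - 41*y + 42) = (y - 3)/(y - 1)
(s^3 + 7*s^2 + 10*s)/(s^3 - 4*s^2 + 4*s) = (s^2 + 7*s + 10)/(s^2 - 4*s + 4)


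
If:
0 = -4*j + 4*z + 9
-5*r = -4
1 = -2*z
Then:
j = 7/4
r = 4/5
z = -1/2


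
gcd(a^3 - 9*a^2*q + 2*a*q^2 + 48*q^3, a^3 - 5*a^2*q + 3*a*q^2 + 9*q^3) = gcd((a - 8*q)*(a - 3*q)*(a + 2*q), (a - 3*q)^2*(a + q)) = -a + 3*q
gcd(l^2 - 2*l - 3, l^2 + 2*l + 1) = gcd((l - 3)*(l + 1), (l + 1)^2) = l + 1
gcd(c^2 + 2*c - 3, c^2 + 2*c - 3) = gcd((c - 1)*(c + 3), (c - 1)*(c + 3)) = c^2 + 2*c - 3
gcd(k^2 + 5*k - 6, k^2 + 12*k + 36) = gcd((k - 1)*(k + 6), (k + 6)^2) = k + 6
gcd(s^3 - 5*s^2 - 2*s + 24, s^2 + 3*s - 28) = s - 4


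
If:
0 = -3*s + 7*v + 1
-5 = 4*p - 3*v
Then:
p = 3*v/4 - 5/4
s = 7*v/3 + 1/3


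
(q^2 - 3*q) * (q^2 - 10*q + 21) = q^4 - 13*q^3 + 51*q^2 - 63*q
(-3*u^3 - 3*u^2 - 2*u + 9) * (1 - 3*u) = 9*u^4 + 6*u^3 + 3*u^2 - 29*u + 9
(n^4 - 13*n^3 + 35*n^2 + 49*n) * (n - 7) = n^5 - 20*n^4 + 126*n^3 - 196*n^2 - 343*n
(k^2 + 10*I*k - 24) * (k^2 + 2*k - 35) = k^4 + 2*k^3 + 10*I*k^3 - 59*k^2 + 20*I*k^2 - 48*k - 350*I*k + 840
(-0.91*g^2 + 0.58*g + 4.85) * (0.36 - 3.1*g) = 2.821*g^3 - 2.1256*g^2 - 14.8262*g + 1.746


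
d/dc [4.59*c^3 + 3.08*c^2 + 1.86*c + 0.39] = 13.77*c^2 + 6.16*c + 1.86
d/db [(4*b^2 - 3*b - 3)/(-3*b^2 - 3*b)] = (-7*b^2 - 6*b - 3)/(3*b^2*(b^2 + 2*b + 1))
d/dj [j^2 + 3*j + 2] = 2*j + 3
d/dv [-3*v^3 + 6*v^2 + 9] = 3*v*(4 - 3*v)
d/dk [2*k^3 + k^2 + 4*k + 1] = 6*k^2 + 2*k + 4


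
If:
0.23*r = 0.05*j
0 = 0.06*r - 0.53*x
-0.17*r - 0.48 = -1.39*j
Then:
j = 0.35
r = 0.08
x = 0.01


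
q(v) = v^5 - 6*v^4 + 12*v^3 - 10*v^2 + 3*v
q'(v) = 5*v^4 - 24*v^3 + 36*v^2 - 20*v + 3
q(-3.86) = -3039.63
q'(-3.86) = 3106.87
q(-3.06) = -1241.00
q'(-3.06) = 1527.34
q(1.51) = -0.30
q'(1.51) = -1.75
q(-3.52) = -2119.36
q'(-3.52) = 2333.81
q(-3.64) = -2414.48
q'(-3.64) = 2588.03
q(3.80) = 66.73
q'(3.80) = 172.48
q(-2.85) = -951.44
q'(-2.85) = 1237.86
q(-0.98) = -30.28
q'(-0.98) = 84.37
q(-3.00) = -1152.00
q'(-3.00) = 1440.00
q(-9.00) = -108000.00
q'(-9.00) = 53400.00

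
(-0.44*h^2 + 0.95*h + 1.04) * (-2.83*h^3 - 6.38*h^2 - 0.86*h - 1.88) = 1.2452*h^5 + 0.1187*h^4 - 8.6258*h^3 - 6.625*h^2 - 2.6804*h - 1.9552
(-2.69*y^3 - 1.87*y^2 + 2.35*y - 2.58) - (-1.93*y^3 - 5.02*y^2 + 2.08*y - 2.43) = -0.76*y^3 + 3.15*y^2 + 0.27*y - 0.15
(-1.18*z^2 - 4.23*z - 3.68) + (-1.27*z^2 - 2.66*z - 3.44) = -2.45*z^2 - 6.89*z - 7.12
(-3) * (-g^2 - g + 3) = 3*g^2 + 3*g - 9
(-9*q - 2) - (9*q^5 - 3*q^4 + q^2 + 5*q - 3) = -9*q^5 + 3*q^4 - q^2 - 14*q + 1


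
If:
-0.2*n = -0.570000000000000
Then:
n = 2.85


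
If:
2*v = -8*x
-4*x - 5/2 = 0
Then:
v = 5/2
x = -5/8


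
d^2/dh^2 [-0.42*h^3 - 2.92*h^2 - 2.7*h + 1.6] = -2.52*h - 5.84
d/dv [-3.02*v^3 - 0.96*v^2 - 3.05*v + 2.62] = -9.06*v^2 - 1.92*v - 3.05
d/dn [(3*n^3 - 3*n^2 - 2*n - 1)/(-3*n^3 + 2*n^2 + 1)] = (-3*n^4 - 12*n^3 + 4*n^2 - 2*n - 2)/(9*n^6 - 12*n^5 + 4*n^4 - 6*n^3 + 4*n^2 + 1)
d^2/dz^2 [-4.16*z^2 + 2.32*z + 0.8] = -8.32000000000000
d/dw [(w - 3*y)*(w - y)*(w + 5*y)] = 3*w^2 + 2*w*y - 17*y^2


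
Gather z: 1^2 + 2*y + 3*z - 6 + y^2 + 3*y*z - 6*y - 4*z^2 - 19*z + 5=y^2 - 4*y - 4*z^2 + z*(3*y - 16)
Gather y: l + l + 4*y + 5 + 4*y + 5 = 2*l + 8*y + 10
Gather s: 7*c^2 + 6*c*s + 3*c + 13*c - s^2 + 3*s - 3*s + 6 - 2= 7*c^2 + 6*c*s + 16*c - s^2 + 4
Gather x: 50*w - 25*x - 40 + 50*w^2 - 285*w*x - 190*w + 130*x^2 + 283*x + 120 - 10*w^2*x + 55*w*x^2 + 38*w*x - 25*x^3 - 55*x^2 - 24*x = 50*w^2 - 140*w - 25*x^3 + x^2*(55*w + 75) + x*(-10*w^2 - 247*w + 234) + 80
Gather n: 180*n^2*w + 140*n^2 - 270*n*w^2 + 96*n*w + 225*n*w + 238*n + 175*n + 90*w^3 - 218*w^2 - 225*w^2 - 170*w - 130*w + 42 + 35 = n^2*(180*w + 140) + n*(-270*w^2 + 321*w + 413) + 90*w^3 - 443*w^2 - 300*w + 77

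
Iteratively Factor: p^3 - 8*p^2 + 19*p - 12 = (p - 1)*(p^2 - 7*p + 12) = (p - 4)*(p - 1)*(p - 3)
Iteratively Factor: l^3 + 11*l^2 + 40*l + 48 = (l + 3)*(l^2 + 8*l + 16) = (l + 3)*(l + 4)*(l + 4)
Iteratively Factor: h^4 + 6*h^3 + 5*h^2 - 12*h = (h + 3)*(h^3 + 3*h^2 - 4*h) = (h - 1)*(h + 3)*(h^2 + 4*h) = (h - 1)*(h + 3)*(h + 4)*(h)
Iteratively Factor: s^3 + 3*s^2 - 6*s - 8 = (s + 1)*(s^2 + 2*s - 8) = (s - 2)*(s + 1)*(s + 4)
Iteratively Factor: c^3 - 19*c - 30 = (c + 3)*(c^2 - 3*c - 10) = (c - 5)*(c + 3)*(c + 2)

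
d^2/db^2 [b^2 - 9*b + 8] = 2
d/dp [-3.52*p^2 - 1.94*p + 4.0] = -7.04*p - 1.94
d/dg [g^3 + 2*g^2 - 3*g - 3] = 3*g^2 + 4*g - 3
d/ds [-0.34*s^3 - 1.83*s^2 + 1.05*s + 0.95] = -1.02*s^2 - 3.66*s + 1.05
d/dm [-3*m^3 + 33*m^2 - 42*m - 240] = -9*m^2 + 66*m - 42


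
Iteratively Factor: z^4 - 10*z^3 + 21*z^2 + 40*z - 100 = (z - 2)*(z^3 - 8*z^2 + 5*z + 50) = (z - 5)*(z - 2)*(z^2 - 3*z - 10) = (z - 5)^2*(z - 2)*(z + 2)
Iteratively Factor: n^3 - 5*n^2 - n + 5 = (n - 5)*(n^2 - 1) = (n - 5)*(n - 1)*(n + 1)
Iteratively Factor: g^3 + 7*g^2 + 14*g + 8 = (g + 1)*(g^2 + 6*g + 8) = (g + 1)*(g + 4)*(g + 2)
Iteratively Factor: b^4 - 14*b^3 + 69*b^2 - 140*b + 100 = (b - 5)*(b^3 - 9*b^2 + 24*b - 20) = (b - 5)*(b - 2)*(b^2 - 7*b + 10) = (b - 5)*(b - 2)^2*(b - 5)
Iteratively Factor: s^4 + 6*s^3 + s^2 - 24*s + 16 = (s + 4)*(s^3 + 2*s^2 - 7*s + 4) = (s + 4)^2*(s^2 - 2*s + 1) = (s - 1)*(s + 4)^2*(s - 1)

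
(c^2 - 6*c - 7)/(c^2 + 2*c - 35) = (c^2 - 6*c - 7)/(c^2 + 2*c - 35)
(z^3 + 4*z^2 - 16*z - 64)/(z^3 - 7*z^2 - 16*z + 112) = (z + 4)/(z - 7)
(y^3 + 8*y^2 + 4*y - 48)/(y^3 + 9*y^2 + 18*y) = (y^2 + 2*y - 8)/(y*(y + 3))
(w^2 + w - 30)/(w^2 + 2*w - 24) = (w - 5)/(w - 4)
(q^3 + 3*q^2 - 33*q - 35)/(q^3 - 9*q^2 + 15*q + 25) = (q + 7)/(q - 5)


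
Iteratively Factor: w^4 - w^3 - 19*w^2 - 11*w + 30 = (w - 5)*(w^3 + 4*w^2 + w - 6) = (w - 5)*(w + 3)*(w^2 + w - 2) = (w - 5)*(w + 2)*(w + 3)*(w - 1)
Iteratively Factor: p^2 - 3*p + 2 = (p - 2)*(p - 1)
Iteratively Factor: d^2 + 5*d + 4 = (d + 1)*(d + 4)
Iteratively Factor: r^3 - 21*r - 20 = (r + 1)*(r^2 - r - 20) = (r - 5)*(r + 1)*(r + 4)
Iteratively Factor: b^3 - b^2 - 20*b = (b + 4)*(b^2 - 5*b) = (b - 5)*(b + 4)*(b)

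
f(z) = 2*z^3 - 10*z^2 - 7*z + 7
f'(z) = 6*z^2 - 20*z - 7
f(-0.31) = 8.15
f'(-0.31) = -0.22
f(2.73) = -45.95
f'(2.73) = -16.88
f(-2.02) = -36.15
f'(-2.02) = 57.88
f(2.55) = -42.71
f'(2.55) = -18.98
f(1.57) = -20.90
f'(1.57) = -23.61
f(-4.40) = -326.17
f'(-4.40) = 197.16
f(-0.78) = 5.43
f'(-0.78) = 12.25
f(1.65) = -22.79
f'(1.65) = -23.66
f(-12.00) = -4805.00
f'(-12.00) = 1097.00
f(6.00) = 37.00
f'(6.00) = 89.00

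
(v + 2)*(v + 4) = v^2 + 6*v + 8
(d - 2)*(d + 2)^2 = d^3 + 2*d^2 - 4*d - 8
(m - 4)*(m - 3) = m^2 - 7*m + 12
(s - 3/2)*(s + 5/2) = s^2 + s - 15/4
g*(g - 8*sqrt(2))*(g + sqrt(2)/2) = g^3 - 15*sqrt(2)*g^2/2 - 8*g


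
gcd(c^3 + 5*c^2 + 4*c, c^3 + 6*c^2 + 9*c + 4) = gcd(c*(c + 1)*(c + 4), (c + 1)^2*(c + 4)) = c^2 + 5*c + 4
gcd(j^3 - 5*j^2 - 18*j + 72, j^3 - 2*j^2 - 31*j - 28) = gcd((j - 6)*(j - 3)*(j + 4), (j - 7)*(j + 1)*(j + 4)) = j + 4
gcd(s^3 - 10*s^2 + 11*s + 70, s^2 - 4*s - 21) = s - 7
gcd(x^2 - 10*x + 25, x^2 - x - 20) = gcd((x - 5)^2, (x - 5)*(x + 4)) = x - 5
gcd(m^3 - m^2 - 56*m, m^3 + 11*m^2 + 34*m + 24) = 1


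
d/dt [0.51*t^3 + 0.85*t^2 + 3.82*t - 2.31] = 1.53*t^2 + 1.7*t + 3.82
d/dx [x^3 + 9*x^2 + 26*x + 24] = 3*x^2 + 18*x + 26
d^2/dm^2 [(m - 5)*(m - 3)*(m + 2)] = 6*m - 12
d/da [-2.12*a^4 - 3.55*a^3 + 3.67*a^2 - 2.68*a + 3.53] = -8.48*a^3 - 10.65*a^2 + 7.34*a - 2.68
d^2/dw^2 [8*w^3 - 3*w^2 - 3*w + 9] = 48*w - 6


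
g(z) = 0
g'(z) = 0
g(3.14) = 0.00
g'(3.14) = 0.00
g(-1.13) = 0.00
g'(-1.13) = 0.00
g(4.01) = 0.00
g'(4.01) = 0.00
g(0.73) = 0.00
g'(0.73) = 0.00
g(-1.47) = 0.00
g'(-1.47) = 0.00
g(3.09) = 0.00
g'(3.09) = 0.00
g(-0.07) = 0.00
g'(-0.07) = 0.00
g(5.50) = 0.00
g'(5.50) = 0.00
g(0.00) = 0.00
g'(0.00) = 0.00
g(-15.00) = 0.00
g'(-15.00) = 0.00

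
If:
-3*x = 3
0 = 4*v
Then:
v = 0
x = -1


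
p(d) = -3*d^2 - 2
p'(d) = -6*d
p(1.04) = -5.24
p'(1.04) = -6.24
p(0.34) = -2.35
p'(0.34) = -2.04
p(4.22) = -55.43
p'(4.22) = -25.32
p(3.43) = -37.29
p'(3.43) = -20.58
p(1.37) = -7.63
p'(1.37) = -8.22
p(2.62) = -22.59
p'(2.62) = -15.72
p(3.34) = -35.47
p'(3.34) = -20.04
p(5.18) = -82.50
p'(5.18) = -31.08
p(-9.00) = -245.00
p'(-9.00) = 54.00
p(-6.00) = -110.00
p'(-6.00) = 36.00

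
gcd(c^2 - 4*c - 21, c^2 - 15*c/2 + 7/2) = c - 7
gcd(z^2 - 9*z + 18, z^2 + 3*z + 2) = 1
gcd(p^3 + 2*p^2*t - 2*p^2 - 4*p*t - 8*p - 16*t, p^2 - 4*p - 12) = p + 2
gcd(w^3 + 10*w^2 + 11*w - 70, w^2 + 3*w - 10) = w^2 + 3*w - 10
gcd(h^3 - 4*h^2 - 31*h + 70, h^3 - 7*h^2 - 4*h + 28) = h^2 - 9*h + 14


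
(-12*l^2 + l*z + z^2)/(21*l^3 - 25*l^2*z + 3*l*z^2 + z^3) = (4*l + z)/(-7*l^2 + 6*l*z + z^2)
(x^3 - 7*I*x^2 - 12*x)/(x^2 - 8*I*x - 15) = x*(x - 4*I)/(x - 5*I)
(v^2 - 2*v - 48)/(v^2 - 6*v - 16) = (v + 6)/(v + 2)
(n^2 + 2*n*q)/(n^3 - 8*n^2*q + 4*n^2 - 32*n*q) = (n + 2*q)/(n^2 - 8*n*q + 4*n - 32*q)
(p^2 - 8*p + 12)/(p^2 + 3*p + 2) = (p^2 - 8*p + 12)/(p^2 + 3*p + 2)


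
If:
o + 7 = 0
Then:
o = -7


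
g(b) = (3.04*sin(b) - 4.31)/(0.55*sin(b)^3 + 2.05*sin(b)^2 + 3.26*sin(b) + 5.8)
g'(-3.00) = -1.00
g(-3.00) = -0.88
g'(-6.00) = 0.74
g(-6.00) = -0.50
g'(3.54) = -1.00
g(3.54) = -1.14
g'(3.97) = -0.75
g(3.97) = -1.53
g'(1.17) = 0.15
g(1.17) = -0.14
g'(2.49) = -0.45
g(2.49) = -0.29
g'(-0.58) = 0.93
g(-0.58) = -1.32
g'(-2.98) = -1.00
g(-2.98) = -0.90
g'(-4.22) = -0.19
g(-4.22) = -0.15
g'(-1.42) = 0.17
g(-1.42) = -1.81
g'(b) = (3.04*sin(b) - 4.31)*(-1.65*sin(b)^2*cos(b) - 4.1*sin(b)*cos(b) - 3.26*cos(b))/(0.55*sin(b)^3 + 2.05*sin(b)^2 + 3.26*sin(b) + 5.8)^2 + 3.04*cos(b)/(0.55*sin(b)^3 + 2.05*sin(b)^2 + 3.26*sin(b) + 5.8)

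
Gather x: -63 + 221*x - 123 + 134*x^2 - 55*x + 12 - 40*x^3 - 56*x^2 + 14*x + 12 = -40*x^3 + 78*x^2 + 180*x - 162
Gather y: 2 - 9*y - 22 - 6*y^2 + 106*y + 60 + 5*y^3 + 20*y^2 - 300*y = 5*y^3 + 14*y^2 - 203*y + 40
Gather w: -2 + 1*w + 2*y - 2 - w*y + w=w*(2 - y) + 2*y - 4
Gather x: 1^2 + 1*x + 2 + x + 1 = 2*x + 4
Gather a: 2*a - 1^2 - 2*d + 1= 2*a - 2*d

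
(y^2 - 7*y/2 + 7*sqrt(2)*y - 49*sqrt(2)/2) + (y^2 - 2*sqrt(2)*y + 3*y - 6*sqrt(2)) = 2*y^2 - y/2 + 5*sqrt(2)*y - 61*sqrt(2)/2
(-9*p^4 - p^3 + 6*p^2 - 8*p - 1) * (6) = -54*p^4 - 6*p^3 + 36*p^2 - 48*p - 6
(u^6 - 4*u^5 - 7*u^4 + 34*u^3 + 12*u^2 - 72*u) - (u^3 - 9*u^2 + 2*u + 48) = u^6 - 4*u^5 - 7*u^4 + 33*u^3 + 21*u^2 - 74*u - 48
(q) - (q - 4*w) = 4*w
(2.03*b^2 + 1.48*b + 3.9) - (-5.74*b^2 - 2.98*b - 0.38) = 7.77*b^2 + 4.46*b + 4.28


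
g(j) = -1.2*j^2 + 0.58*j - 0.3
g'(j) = 0.58 - 2.4*j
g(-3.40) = -16.14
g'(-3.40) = 8.74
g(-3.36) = -15.80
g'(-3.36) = 8.64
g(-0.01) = -0.31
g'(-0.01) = 0.60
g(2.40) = -5.82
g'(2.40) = -5.18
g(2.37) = -5.67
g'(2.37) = -5.11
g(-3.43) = -16.41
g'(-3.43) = 8.81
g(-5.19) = -35.63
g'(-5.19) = 13.04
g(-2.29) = -7.92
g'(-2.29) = 6.08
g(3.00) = -9.36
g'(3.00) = -6.62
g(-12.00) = -180.06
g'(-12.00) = 29.38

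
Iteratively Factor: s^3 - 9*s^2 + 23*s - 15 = (s - 3)*(s^2 - 6*s + 5) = (s - 3)*(s - 1)*(s - 5)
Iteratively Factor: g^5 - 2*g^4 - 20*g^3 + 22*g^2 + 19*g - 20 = (g - 5)*(g^4 + 3*g^3 - 5*g^2 - 3*g + 4) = (g - 5)*(g - 1)*(g^3 + 4*g^2 - g - 4) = (g - 5)*(g - 1)*(g + 4)*(g^2 - 1) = (g - 5)*(g - 1)^2*(g + 4)*(g + 1)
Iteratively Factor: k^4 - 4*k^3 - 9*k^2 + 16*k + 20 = (k - 5)*(k^3 + k^2 - 4*k - 4) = (k - 5)*(k - 2)*(k^2 + 3*k + 2) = (k - 5)*(k - 2)*(k + 2)*(k + 1)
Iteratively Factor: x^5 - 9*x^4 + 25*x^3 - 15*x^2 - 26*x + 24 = (x - 1)*(x^4 - 8*x^3 + 17*x^2 + 2*x - 24) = (x - 3)*(x - 1)*(x^3 - 5*x^2 + 2*x + 8) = (x - 3)*(x - 1)*(x + 1)*(x^2 - 6*x + 8) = (x - 4)*(x - 3)*(x - 1)*(x + 1)*(x - 2)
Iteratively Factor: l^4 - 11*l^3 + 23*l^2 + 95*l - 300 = (l + 3)*(l^3 - 14*l^2 + 65*l - 100) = (l - 4)*(l + 3)*(l^2 - 10*l + 25) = (l - 5)*(l - 4)*(l + 3)*(l - 5)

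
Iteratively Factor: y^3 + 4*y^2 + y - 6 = (y + 2)*(y^2 + 2*y - 3) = (y + 2)*(y + 3)*(y - 1)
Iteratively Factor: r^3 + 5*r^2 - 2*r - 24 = (r + 4)*(r^2 + r - 6) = (r - 2)*(r + 4)*(r + 3)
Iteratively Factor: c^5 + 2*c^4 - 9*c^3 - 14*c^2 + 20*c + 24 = (c - 2)*(c^4 + 4*c^3 - c^2 - 16*c - 12) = (c - 2)*(c + 1)*(c^3 + 3*c^2 - 4*c - 12) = (c - 2)*(c + 1)*(c + 2)*(c^2 + c - 6) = (c - 2)^2*(c + 1)*(c + 2)*(c + 3)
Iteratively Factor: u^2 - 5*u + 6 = (u - 3)*(u - 2)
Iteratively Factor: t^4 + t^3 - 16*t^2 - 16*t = (t + 4)*(t^3 - 3*t^2 - 4*t) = (t + 1)*(t + 4)*(t^2 - 4*t) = (t - 4)*(t + 1)*(t + 4)*(t)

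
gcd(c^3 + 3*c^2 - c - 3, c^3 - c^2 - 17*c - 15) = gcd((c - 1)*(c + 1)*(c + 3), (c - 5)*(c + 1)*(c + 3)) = c^2 + 4*c + 3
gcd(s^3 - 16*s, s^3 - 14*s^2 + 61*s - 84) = s - 4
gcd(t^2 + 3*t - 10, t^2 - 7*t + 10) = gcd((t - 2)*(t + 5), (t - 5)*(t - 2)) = t - 2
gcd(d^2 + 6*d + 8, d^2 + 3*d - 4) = d + 4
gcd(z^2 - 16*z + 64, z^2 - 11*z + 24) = z - 8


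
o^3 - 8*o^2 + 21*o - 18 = (o - 3)^2*(o - 2)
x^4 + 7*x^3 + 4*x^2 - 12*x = x*(x - 1)*(x + 2)*(x + 6)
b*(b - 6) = b^2 - 6*b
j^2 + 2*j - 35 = (j - 5)*(j + 7)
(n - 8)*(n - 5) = n^2 - 13*n + 40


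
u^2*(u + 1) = u^3 + u^2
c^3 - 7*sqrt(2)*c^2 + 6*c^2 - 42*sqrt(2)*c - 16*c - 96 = (c + 6)*(c - 8*sqrt(2))*(c + sqrt(2))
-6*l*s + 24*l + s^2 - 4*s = (-6*l + s)*(s - 4)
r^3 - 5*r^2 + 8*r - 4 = (r - 2)^2*(r - 1)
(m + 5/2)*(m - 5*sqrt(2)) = m^2 - 5*sqrt(2)*m + 5*m/2 - 25*sqrt(2)/2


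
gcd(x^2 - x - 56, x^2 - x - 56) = x^2 - x - 56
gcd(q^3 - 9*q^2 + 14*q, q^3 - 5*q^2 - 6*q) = q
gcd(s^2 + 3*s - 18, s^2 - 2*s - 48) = s + 6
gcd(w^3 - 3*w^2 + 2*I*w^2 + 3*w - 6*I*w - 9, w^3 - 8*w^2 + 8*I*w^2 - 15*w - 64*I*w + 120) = w + 3*I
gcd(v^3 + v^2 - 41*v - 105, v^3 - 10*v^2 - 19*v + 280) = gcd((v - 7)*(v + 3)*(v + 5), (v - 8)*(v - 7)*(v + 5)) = v^2 - 2*v - 35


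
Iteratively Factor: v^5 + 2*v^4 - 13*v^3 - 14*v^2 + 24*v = (v)*(v^4 + 2*v^3 - 13*v^2 - 14*v + 24) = v*(v + 2)*(v^3 - 13*v + 12) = v*(v - 3)*(v + 2)*(v^2 + 3*v - 4) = v*(v - 3)*(v + 2)*(v + 4)*(v - 1)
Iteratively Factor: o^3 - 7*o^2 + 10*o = (o - 5)*(o^2 - 2*o) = o*(o - 5)*(o - 2)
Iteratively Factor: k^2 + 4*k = (k)*(k + 4)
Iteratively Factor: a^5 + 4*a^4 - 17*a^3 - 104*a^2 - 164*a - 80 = (a - 5)*(a^4 + 9*a^3 + 28*a^2 + 36*a + 16) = (a - 5)*(a + 1)*(a^3 + 8*a^2 + 20*a + 16) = (a - 5)*(a + 1)*(a + 4)*(a^2 + 4*a + 4) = (a - 5)*(a + 1)*(a + 2)*(a + 4)*(a + 2)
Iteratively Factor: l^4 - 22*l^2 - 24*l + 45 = (l + 3)*(l^3 - 3*l^2 - 13*l + 15) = (l - 5)*(l + 3)*(l^2 + 2*l - 3) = (l - 5)*(l + 3)^2*(l - 1)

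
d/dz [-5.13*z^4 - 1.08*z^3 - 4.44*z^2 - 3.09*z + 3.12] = -20.52*z^3 - 3.24*z^2 - 8.88*z - 3.09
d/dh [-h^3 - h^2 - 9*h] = -3*h^2 - 2*h - 9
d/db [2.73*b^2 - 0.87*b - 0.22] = 5.46*b - 0.87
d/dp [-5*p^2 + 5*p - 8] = 5 - 10*p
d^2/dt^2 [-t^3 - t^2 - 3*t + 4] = -6*t - 2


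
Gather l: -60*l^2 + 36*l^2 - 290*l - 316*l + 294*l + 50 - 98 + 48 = -24*l^2 - 312*l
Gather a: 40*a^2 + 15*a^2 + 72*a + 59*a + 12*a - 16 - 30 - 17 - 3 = 55*a^2 + 143*a - 66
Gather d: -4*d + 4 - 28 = -4*d - 24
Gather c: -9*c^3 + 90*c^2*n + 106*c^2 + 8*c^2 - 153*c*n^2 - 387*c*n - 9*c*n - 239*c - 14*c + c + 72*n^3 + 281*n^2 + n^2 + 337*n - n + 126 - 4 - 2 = -9*c^3 + c^2*(90*n + 114) + c*(-153*n^2 - 396*n - 252) + 72*n^3 + 282*n^2 + 336*n + 120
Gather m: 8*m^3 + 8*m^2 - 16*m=8*m^3 + 8*m^2 - 16*m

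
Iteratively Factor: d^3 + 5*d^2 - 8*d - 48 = (d - 3)*(d^2 + 8*d + 16) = (d - 3)*(d + 4)*(d + 4)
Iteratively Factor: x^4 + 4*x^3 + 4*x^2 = (x)*(x^3 + 4*x^2 + 4*x) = x^2*(x^2 + 4*x + 4) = x^2*(x + 2)*(x + 2)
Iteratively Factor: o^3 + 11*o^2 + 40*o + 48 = (o + 3)*(o^2 + 8*o + 16) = (o + 3)*(o + 4)*(o + 4)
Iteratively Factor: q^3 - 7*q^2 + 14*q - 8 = (q - 4)*(q^2 - 3*q + 2) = (q - 4)*(q - 1)*(q - 2)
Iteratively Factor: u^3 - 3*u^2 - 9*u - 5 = (u - 5)*(u^2 + 2*u + 1) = (u - 5)*(u + 1)*(u + 1)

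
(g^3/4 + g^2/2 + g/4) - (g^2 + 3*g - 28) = g^3/4 - g^2/2 - 11*g/4 + 28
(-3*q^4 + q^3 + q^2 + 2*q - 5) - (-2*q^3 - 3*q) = -3*q^4 + 3*q^3 + q^2 + 5*q - 5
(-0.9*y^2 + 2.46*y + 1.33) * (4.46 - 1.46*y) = 1.314*y^3 - 7.6056*y^2 + 9.0298*y + 5.9318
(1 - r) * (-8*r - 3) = 8*r^2 - 5*r - 3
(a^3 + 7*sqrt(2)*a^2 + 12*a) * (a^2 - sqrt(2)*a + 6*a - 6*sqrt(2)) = a^5 + 6*a^4 + 6*sqrt(2)*a^4 - 2*a^3 + 36*sqrt(2)*a^3 - 12*sqrt(2)*a^2 - 12*a^2 - 72*sqrt(2)*a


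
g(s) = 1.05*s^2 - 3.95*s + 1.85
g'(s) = 2.1*s - 3.95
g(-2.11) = 14.86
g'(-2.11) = -8.38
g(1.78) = -1.85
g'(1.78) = -0.21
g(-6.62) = 74.01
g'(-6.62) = -17.85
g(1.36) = -1.58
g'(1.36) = -1.09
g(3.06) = -0.41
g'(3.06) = 2.48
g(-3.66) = 30.37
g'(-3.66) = -11.64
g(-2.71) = 20.27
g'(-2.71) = -9.64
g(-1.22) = 8.23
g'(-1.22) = -6.51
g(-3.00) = 23.15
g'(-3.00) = -10.25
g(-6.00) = 63.35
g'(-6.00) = -16.55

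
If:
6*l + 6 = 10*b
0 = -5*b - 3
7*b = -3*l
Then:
No Solution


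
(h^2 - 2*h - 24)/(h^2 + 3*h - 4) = (h - 6)/(h - 1)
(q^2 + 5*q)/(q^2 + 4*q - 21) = q*(q + 5)/(q^2 + 4*q - 21)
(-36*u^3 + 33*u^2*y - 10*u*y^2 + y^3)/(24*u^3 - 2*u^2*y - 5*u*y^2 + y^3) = (-3*u + y)/(2*u + y)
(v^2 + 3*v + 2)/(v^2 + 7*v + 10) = (v + 1)/(v + 5)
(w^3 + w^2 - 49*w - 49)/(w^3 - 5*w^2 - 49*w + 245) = (w + 1)/(w - 5)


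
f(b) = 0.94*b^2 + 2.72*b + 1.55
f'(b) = 1.88*b + 2.72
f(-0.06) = 1.39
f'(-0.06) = 2.61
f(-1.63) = -0.39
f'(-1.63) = -0.34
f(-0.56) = 0.32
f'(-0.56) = 1.67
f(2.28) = 12.64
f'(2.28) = 7.01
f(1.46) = 7.52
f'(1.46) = 5.46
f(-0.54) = 0.36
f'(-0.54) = 1.70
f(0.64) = 3.68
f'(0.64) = 3.92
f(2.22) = 12.22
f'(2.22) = 6.89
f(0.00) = 1.55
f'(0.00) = 2.72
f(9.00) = 102.17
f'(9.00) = 19.64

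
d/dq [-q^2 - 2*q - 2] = -2*q - 2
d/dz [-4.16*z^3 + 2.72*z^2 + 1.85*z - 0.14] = -12.48*z^2 + 5.44*z + 1.85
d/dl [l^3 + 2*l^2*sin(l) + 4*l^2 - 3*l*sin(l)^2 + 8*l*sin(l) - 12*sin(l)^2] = 2*l^2*cos(l) + 3*l^2 + 4*l*sin(l) - 3*l*sin(2*l) + 8*l*cos(l) + 8*l - 3*sin(l)^2 + 8*sin(l) - 12*sin(2*l)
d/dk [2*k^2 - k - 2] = 4*k - 1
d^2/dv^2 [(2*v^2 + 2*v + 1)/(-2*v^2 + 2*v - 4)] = (-4*v^3 + 9*v^2 + 15*v - 11)/(v^6 - 3*v^5 + 9*v^4 - 13*v^3 + 18*v^2 - 12*v + 8)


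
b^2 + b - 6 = (b - 2)*(b + 3)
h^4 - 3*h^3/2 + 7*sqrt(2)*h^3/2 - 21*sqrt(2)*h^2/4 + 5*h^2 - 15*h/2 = h*(h - 3/2)*(h + sqrt(2))*(h + 5*sqrt(2)/2)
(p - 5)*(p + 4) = p^2 - p - 20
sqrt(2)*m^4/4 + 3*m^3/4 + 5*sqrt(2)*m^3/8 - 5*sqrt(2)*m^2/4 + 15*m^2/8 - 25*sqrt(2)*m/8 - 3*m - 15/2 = (m/2 + sqrt(2))*(m + 5/2)*(m - 3*sqrt(2)/2)*(sqrt(2)*m/2 + 1)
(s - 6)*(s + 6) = s^2 - 36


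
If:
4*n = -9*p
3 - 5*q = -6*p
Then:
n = 9/8 - 15*q/8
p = 5*q/6 - 1/2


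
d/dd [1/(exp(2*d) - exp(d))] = (1 - 2*exp(d))*exp(-d)/(1 - exp(d))^2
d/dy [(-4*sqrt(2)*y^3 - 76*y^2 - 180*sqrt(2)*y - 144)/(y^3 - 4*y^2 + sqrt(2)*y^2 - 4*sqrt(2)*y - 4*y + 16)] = 4*((-3*sqrt(2)*y^2 - 38*y - 45*sqrt(2))*(y^3 - 4*y^2 + sqrt(2)*y^2 - 4*sqrt(2)*y - 4*y + 16) - (sqrt(2)*y^3 + 19*y^2 + 45*sqrt(2)*y + 36)*(-3*y^2 - 2*sqrt(2)*y + 8*y + 4 + 4*sqrt(2)))/(y^3 - 4*y^2 + sqrt(2)*y^2 - 4*sqrt(2)*y - 4*y + 16)^2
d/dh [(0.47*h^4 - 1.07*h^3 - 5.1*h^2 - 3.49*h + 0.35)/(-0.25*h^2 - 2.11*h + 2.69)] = (-0.235*h^5 - 2.7076*h^4 + 9.5726*h^3 + 1.2536*h^2 - 27.263*h - 8.6496)/(0.0625*h^4 + 1.055*h^3 + 3.1071*h^2 - 11.3518*h + 7.2361)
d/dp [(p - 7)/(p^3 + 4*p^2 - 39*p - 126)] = (p^3 + 4*p^2 - 39*p - (p - 7)*(3*p^2 + 8*p - 39) - 126)/(p^3 + 4*p^2 - 39*p - 126)^2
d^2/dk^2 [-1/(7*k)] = -2/(7*k^3)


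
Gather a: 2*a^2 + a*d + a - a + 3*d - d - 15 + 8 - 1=2*a^2 + a*d + 2*d - 8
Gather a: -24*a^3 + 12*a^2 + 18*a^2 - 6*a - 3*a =-24*a^3 + 30*a^2 - 9*a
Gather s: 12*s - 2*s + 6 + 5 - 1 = 10*s + 10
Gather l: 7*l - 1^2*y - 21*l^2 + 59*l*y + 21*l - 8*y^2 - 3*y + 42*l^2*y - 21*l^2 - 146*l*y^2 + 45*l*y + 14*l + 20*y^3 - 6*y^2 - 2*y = l^2*(42*y - 42) + l*(-146*y^2 + 104*y + 42) + 20*y^3 - 14*y^2 - 6*y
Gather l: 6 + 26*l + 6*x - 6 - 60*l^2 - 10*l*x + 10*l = -60*l^2 + l*(36 - 10*x) + 6*x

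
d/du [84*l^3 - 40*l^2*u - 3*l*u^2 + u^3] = -40*l^2 - 6*l*u + 3*u^2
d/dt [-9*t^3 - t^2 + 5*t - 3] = -27*t^2 - 2*t + 5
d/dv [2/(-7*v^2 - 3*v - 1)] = 2*(14*v + 3)/(7*v^2 + 3*v + 1)^2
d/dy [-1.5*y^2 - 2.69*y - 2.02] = -3.0*y - 2.69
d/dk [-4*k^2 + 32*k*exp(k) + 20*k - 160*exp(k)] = 32*k*exp(k) - 8*k - 128*exp(k) + 20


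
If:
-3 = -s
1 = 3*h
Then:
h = 1/3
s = 3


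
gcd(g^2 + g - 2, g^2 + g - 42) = 1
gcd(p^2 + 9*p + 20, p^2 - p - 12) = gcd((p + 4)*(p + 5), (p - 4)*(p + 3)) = 1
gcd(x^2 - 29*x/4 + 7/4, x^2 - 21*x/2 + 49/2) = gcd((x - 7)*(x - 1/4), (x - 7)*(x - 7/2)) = x - 7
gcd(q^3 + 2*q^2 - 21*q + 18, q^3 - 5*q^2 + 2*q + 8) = 1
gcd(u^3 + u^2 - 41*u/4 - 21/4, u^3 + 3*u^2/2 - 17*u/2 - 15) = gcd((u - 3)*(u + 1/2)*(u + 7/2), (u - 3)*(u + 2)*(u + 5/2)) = u - 3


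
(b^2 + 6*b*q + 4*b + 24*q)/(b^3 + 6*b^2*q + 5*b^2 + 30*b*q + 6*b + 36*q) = (b + 4)/(b^2 + 5*b + 6)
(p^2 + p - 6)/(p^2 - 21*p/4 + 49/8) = 8*(p^2 + p - 6)/(8*p^2 - 42*p + 49)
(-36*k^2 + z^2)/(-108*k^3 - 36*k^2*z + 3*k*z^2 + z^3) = 1/(3*k + z)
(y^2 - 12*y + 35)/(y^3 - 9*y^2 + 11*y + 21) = (y - 5)/(y^2 - 2*y - 3)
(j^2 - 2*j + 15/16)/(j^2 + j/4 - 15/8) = (4*j - 3)/(2*(2*j + 3))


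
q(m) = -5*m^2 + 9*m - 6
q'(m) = 9 - 10*m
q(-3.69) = -107.29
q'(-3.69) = 45.90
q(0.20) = -4.40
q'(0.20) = 7.00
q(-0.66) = -14.12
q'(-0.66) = 15.60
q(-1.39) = -28.17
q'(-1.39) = 22.90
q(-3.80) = -112.40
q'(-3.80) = 47.00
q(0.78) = -2.02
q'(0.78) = 1.20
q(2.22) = -10.66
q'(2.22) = -13.20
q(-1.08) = -21.55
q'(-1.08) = 19.80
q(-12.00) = -834.00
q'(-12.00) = 129.00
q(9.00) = -330.00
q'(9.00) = -81.00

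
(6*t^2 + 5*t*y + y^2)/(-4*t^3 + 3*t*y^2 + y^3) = (3*t + y)/(-2*t^2 + t*y + y^2)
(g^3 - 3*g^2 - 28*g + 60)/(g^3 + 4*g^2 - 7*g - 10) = (g - 6)/(g + 1)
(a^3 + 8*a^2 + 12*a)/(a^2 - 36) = a*(a + 2)/(a - 6)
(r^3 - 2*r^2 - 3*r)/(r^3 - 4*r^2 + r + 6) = r/(r - 2)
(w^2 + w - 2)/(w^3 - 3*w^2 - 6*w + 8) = 1/(w - 4)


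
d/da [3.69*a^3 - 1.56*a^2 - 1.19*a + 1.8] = 11.07*a^2 - 3.12*a - 1.19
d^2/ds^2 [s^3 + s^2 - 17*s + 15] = 6*s + 2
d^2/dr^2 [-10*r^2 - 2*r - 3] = -20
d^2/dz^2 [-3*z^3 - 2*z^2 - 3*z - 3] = -18*z - 4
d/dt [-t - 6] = -1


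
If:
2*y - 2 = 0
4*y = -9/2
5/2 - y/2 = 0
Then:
No Solution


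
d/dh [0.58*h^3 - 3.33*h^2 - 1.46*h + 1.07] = 1.74*h^2 - 6.66*h - 1.46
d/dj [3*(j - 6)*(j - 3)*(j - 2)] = 9*j^2 - 66*j + 108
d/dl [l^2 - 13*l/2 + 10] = 2*l - 13/2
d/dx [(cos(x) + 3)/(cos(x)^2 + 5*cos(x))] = (sin(x) + 15*sin(x)/cos(x)^2 + 6*tan(x))/(cos(x) + 5)^2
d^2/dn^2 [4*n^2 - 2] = 8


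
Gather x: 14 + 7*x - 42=7*x - 28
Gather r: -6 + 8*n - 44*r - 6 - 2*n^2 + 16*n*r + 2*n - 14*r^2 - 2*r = -2*n^2 + 10*n - 14*r^2 + r*(16*n - 46) - 12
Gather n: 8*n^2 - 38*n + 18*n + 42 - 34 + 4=8*n^2 - 20*n + 12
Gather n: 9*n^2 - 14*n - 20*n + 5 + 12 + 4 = 9*n^2 - 34*n + 21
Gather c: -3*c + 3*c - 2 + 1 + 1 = 0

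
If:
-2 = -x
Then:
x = 2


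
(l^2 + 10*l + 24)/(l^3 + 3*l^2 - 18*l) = (l + 4)/(l*(l - 3))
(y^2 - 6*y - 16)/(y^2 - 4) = (y - 8)/(y - 2)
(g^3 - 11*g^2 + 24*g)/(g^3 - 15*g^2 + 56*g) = (g - 3)/(g - 7)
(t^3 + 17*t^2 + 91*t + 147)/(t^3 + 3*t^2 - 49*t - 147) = (t + 7)/(t - 7)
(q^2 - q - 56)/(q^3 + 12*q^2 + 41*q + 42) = (q - 8)/(q^2 + 5*q + 6)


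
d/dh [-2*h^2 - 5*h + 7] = -4*h - 5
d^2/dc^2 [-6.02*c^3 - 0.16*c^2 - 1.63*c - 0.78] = -36.12*c - 0.32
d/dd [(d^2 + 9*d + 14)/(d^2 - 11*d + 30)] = 4*(-5*d^2 + 8*d + 106)/(d^4 - 22*d^3 + 181*d^2 - 660*d + 900)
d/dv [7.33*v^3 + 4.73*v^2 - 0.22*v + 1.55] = 21.99*v^2 + 9.46*v - 0.22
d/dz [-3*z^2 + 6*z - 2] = 6 - 6*z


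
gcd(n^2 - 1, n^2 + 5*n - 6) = n - 1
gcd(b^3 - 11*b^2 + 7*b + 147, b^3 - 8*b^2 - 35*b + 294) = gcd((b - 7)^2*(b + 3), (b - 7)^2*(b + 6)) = b^2 - 14*b + 49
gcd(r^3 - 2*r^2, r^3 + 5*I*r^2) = r^2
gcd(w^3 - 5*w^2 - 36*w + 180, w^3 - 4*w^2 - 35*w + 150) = w^2 + w - 30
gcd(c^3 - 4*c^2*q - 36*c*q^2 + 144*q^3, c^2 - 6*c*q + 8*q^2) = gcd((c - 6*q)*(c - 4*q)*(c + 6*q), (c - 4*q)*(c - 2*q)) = -c + 4*q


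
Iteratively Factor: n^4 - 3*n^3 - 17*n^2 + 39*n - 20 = (n - 1)*(n^3 - 2*n^2 - 19*n + 20) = (n - 5)*(n - 1)*(n^2 + 3*n - 4) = (n - 5)*(n - 1)^2*(n + 4)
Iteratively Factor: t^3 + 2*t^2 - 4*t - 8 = (t + 2)*(t^2 - 4) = (t + 2)^2*(t - 2)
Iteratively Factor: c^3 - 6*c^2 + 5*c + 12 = (c - 3)*(c^2 - 3*c - 4) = (c - 3)*(c + 1)*(c - 4)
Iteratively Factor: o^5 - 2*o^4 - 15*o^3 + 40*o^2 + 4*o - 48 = (o - 3)*(o^4 + o^3 - 12*o^2 + 4*o + 16) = (o - 3)*(o + 1)*(o^3 - 12*o + 16) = (o - 3)*(o - 2)*(o + 1)*(o^2 + 2*o - 8) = (o - 3)*(o - 2)^2*(o + 1)*(o + 4)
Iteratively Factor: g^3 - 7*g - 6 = (g + 2)*(g^2 - 2*g - 3) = (g + 1)*(g + 2)*(g - 3)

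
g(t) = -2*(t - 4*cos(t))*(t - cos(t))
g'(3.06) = -26.00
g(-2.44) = 2.06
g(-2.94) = 3.84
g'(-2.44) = -5.74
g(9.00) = -250.64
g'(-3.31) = 6.29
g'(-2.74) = -3.20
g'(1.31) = -11.33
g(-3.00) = 3.86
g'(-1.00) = -6.29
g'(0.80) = 6.02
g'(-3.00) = 0.10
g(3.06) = -57.17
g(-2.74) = 3.43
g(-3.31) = 2.94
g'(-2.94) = -0.79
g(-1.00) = -9.74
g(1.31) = -0.59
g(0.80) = 0.41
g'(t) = -2*(t - 4*cos(t))*(sin(t) + 1) - 2*(t - cos(t))*(4*sin(t) + 1) = -10*t*sin(t) - 4*t + 8*sin(2*t) + 10*cos(t)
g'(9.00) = -88.21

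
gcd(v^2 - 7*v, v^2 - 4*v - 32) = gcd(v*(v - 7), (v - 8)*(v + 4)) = 1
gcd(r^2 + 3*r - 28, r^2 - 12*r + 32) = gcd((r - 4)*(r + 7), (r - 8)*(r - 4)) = r - 4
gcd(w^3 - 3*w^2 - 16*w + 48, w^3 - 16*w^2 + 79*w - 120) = w - 3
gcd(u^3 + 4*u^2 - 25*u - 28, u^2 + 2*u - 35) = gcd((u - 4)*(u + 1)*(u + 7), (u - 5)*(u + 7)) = u + 7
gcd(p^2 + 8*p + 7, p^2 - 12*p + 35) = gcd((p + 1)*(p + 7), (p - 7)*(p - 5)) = 1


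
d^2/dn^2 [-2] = 0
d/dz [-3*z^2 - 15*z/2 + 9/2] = -6*z - 15/2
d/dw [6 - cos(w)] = sin(w)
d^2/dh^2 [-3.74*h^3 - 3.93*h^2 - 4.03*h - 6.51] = -22.44*h - 7.86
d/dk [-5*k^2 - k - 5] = -10*k - 1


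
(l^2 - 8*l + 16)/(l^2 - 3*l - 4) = (l - 4)/(l + 1)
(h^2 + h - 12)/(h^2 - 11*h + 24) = (h + 4)/(h - 8)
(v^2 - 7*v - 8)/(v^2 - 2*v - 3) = (v - 8)/(v - 3)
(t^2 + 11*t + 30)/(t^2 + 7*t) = (t^2 + 11*t + 30)/(t*(t + 7))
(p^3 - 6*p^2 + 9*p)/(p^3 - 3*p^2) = (p - 3)/p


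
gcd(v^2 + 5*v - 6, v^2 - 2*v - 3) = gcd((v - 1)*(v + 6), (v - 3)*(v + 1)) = 1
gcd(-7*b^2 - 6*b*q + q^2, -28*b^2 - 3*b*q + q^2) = -7*b + q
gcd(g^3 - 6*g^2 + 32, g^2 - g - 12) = g - 4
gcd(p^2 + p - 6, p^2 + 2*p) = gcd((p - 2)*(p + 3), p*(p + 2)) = 1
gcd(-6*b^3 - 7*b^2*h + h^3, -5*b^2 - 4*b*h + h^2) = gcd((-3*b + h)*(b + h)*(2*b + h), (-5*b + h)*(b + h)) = b + h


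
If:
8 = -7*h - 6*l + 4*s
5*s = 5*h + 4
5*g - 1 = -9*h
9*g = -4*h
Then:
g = -4/61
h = 9/61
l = -533/610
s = 289/305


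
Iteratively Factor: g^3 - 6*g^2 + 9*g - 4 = (g - 1)*(g^2 - 5*g + 4) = (g - 1)^2*(g - 4)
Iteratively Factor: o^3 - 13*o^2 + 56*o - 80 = (o - 4)*(o^2 - 9*o + 20) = (o - 4)^2*(o - 5)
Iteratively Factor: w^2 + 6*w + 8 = (w + 4)*(w + 2)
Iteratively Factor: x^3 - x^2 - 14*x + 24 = (x - 2)*(x^2 + x - 12) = (x - 2)*(x + 4)*(x - 3)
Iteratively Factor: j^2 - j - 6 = (j - 3)*(j + 2)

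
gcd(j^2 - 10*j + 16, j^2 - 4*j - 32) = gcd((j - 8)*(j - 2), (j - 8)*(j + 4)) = j - 8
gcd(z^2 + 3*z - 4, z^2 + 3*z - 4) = z^2 + 3*z - 4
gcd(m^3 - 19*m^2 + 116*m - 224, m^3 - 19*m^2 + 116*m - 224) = m^3 - 19*m^2 + 116*m - 224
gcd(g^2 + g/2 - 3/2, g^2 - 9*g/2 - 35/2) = 1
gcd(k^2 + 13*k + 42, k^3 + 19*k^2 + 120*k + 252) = k^2 + 13*k + 42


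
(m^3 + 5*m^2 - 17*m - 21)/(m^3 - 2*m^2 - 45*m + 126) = (m + 1)/(m - 6)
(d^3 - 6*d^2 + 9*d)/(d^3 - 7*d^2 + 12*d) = (d - 3)/(d - 4)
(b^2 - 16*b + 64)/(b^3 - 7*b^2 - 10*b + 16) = (b - 8)/(b^2 + b - 2)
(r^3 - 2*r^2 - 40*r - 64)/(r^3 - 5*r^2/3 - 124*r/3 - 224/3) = 3*(r + 2)/(3*r + 7)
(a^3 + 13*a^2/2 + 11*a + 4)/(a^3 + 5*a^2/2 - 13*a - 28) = (2*a + 1)/(2*a - 7)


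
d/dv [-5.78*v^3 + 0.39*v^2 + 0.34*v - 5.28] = -17.34*v^2 + 0.78*v + 0.34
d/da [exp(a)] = exp(a)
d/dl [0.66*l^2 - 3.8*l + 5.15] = 1.32*l - 3.8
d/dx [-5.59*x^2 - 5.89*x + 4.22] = -11.18*x - 5.89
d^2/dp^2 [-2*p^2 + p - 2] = -4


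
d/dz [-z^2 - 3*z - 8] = -2*z - 3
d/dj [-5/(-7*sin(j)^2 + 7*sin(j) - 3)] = 35*(1 - 2*sin(j))*cos(j)/(7*sin(j)^2 - 7*sin(j) + 3)^2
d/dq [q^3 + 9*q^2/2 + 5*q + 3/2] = 3*q^2 + 9*q + 5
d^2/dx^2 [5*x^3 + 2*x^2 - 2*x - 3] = 30*x + 4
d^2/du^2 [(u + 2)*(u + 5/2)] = 2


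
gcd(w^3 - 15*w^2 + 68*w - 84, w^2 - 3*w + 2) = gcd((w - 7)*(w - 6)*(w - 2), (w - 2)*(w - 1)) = w - 2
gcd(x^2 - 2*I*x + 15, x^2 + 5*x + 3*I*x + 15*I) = x + 3*I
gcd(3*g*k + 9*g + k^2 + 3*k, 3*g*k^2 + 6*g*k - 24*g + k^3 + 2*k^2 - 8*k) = 3*g + k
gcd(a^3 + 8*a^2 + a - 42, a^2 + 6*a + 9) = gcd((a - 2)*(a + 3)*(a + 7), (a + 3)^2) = a + 3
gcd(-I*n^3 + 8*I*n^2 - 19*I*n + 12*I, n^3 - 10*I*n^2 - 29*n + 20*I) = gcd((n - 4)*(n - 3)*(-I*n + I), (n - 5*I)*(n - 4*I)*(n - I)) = 1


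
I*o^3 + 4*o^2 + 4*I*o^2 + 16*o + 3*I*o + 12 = (o + 3)*(o - 4*I)*(I*o + I)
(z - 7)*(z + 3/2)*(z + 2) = z^3 - 7*z^2/2 - 43*z/2 - 21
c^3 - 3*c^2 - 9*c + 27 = (c - 3)^2*(c + 3)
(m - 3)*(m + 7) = m^2 + 4*m - 21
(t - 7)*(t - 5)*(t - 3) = t^3 - 15*t^2 + 71*t - 105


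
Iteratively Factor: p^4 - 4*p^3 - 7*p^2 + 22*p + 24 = (p + 1)*(p^3 - 5*p^2 - 2*p + 24) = (p + 1)*(p + 2)*(p^2 - 7*p + 12) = (p - 3)*(p + 1)*(p + 2)*(p - 4)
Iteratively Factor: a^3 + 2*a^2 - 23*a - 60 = (a + 4)*(a^2 - 2*a - 15) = (a + 3)*(a + 4)*(a - 5)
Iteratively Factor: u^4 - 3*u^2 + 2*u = (u - 1)*(u^3 + u^2 - 2*u) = u*(u - 1)*(u^2 + u - 2) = u*(u - 1)*(u + 2)*(u - 1)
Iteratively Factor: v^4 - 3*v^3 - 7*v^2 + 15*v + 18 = (v + 2)*(v^3 - 5*v^2 + 3*v + 9) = (v + 1)*(v + 2)*(v^2 - 6*v + 9) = (v - 3)*(v + 1)*(v + 2)*(v - 3)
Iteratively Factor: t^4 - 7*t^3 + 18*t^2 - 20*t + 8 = (t - 1)*(t^3 - 6*t^2 + 12*t - 8) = (t - 2)*(t - 1)*(t^2 - 4*t + 4) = (t - 2)^2*(t - 1)*(t - 2)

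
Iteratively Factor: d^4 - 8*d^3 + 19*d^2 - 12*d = (d - 1)*(d^3 - 7*d^2 + 12*d) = d*(d - 1)*(d^2 - 7*d + 12) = d*(d - 4)*(d - 1)*(d - 3)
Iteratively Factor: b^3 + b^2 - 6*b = (b)*(b^2 + b - 6) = b*(b + 3)*(b - 2)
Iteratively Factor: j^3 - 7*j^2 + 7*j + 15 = (j - 3)*(j^2 - 4*j - 5) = (j - 3)*(j + 1)*(j - 5)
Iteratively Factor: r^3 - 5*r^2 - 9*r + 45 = (r - 3)*(r^2 - 2*r - 15) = (r - 5)*(r - 3)*(r + 3)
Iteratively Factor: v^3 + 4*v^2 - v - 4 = (v + 4)*(v^2 - 1) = (v - 1)*(v + 4)*(v + 1)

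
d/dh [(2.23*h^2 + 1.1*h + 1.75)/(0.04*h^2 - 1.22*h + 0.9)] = (-2.7646*h^2 + 3.874*h + 3.125)/(0.0016*h^4 - 0.0976*h^3 + 1.5604*h^2 - 2.196*h + 0.81)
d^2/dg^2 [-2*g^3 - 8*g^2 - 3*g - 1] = -12*g - 16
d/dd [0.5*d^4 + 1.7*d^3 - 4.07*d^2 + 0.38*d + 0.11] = 2.0*d^3 + 5.1*d^2 - 8.14*d + 0.38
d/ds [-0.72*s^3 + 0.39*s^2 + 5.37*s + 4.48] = -2.16*s^2 + 0.78*s + 5.37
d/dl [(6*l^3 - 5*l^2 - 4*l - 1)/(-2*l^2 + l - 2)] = (-12*l^4 + 12*l^3 - 49*l^2 + 16*l + 9)/(4*l^4 - 4*l^3 + 9*l^2 - 4*l + 4)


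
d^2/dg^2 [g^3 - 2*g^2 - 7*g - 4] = 6*g - 4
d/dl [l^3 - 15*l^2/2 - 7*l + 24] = 3*l^2 - 15*l - 7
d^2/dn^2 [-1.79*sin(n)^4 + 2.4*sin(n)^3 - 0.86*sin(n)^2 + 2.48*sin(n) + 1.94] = 28.64*sin(n)^4 - 21.6*sin(n)^3 - 18.04*sin(n)^2 + 11.92*sin(n) - 1.72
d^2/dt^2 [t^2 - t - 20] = 2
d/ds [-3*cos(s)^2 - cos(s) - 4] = (6*cos(s) + 1)*sin(s)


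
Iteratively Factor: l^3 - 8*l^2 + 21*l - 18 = (l - 2)*(l^2 - 6*l + 9) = (l - 3)*(l - 2)*(l - 3)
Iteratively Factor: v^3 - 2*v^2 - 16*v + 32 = (v - 4)*(v^2 + 2*v - 8) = (v - 4)*(v - 2)*(v + 4)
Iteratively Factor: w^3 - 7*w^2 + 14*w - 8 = (w - 2)*(w^2 - 5*w + 4) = (w - 2)*(w - 1)*(w - 4)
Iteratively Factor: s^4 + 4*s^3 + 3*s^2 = (s)*(s^3 + 4*s^2 + 3*s) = s*(s + 1)*(s^2 + 3*s) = s*(s + 1)*(s + 3)*(s)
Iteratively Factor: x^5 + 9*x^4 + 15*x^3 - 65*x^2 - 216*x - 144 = (x + 3)*(x^4 + 6*x^3 - 3*x^2 - 56*x - 48) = (x + 3)*(x + 4)*(x^3 + 2*x^2 - 11*x - 12) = (x + 3)*(x + 4)^2*(x^2 - 2*x - 3) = (x + 1)*(x + 3)*(x + 4)^2*(x - 3)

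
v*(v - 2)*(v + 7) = v^3 + 5*v^2 - 14*v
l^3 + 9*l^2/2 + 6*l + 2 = (l + 1/2)*(l + 2)^2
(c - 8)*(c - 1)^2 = c^3 - 10*c^2 + 17*c - 8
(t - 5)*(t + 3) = t^2 - 2*t - 15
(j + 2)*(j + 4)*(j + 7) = j^3 + 13*j^2 + 50*j + 56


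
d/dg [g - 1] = 1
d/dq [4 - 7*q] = -7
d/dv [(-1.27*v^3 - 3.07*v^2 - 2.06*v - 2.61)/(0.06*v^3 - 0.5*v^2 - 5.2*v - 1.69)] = (0.8192*v^4 + 13.4552*v^3 + 21.8427*v^2 + 7.7666*v - 10.0906)/(0.0036*v^6 - 0.06*v^5 - 0.374*v^4 + 4.9972*v^3 + 28.73*v^2 + 17.576*v + 2.8561)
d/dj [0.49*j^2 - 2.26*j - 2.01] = 0.98*j - 2.26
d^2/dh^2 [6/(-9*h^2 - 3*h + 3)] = 4*(9*h^2 + 3*h - (6*h + 1)^2 - 3)/(3*h^2 + h - 1)^3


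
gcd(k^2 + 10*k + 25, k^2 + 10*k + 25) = k^2 + 10*k + 25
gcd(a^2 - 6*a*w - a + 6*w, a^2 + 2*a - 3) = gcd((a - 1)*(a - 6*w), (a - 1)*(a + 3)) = a - 1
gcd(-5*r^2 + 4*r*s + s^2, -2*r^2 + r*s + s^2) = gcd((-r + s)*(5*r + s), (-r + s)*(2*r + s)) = r - s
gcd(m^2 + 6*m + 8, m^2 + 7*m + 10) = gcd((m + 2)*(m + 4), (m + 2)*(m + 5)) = m + 2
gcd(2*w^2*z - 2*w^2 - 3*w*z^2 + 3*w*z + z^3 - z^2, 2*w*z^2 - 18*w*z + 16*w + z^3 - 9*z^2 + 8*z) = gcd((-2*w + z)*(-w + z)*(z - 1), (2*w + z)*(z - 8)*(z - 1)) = z - 1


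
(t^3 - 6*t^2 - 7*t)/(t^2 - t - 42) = t*(t + 1)/(t + 6)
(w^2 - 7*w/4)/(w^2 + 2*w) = (w - 7/4)/(w + 2)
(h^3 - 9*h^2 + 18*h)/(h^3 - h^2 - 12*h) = (-h^2 + 9*h - 18)/(-h^2 + h + 12)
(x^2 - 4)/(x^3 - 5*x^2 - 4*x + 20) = 1/(x - 5)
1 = 1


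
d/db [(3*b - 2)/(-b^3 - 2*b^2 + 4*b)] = 2*(3*b^3 - 4*b + 4)/(b^2*(b^4 + 4*b^3 - 4*b^2 - 16*b + 16))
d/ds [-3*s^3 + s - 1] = 1 - 9*s^2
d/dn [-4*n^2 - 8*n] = -8*n - 8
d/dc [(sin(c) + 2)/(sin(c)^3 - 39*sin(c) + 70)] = (-2*sin(c)^3 - 6*sin(c)^2 + 148)*cos(c)/(sin(c)^3 - 39*sin(c) + 70)^2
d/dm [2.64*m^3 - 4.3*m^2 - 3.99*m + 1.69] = 7.92*m^2 - 8.6*m - 3.99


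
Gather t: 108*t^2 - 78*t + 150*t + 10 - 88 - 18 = 108*t^2 + 72*t - 96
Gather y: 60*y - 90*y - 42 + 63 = 21 - 30*y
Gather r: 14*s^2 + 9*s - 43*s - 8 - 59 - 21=14*s^2 - 34*s - 88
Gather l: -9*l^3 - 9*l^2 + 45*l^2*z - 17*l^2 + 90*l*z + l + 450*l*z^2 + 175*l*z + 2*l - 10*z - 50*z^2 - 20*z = -9*l^3 + l^2*(45*z - 26) + l*(450*z^2 + 265*z + 3) - 50*z^2 - 30*z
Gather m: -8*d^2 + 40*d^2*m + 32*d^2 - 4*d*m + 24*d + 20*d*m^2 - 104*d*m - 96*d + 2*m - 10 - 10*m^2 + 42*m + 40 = 24*d^2 - 72*d + m^2*(20*d - 10) + m*(40*d^2 - 108*d + 44) + 30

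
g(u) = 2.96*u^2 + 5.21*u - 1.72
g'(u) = 5.92*u + 5.21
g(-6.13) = 77.57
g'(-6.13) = -31.08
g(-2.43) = 3.10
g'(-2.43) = -9.18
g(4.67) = 87.17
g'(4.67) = 32.86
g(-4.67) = 38.50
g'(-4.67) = -22.44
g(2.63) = 32.46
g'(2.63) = 20.78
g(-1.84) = -1.29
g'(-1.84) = -5.68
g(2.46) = 29.01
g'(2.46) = 19.77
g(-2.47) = 3.47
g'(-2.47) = -9.41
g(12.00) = 487.04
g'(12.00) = 76.25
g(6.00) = 136.10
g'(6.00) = 40.73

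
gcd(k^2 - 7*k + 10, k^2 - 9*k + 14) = k - 2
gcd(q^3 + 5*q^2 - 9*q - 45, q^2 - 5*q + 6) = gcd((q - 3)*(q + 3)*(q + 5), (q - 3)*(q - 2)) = q - 3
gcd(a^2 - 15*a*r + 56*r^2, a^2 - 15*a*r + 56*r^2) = a^2 - 15*a*r + 56*r^2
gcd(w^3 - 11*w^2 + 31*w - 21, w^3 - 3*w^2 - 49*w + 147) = w^2 - 10*w + 21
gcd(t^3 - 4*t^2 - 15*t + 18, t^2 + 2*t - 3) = t^2 + 2*t - 3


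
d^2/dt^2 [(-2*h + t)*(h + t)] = 2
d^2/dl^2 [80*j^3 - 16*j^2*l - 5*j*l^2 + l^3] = -10*j + 6*l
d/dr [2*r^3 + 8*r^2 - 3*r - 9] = 6*r^2 + 16*r - 3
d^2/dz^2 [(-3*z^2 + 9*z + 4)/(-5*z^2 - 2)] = 2*(-225*z^3 - 390*z^2 + 270*z + 52)/(125*z^6 + 150*z^4 + 60*z^2 + 8)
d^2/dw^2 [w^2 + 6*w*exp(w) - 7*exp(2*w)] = 6*w*exp(w) - 28*exp(2*w) + 12*exp(w) + 2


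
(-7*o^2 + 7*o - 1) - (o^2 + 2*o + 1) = -8*o^2 + 5*o - 2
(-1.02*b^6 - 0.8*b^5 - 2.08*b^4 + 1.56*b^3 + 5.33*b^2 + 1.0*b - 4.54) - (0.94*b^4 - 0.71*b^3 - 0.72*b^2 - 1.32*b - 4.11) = -1.02*b^6 - 0.8*b^5 - 3.02*b^4 + 2.27*b^3 + 6.05*b^2 + 2.32*b - 0.43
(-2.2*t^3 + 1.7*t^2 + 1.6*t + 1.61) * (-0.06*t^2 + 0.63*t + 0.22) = 0.132*t^5 - 1.488*t^4 + 0.491*t^3 + 1.2854*t^2 + 1.3663*t + 0.3542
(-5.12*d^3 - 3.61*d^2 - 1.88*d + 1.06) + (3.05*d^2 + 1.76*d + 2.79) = -5.12*d^3 - 0.56*d^2 - 0.12*d + 3.85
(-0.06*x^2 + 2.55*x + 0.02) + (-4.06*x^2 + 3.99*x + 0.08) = -4.12*x^2 + 6.54*x + 0.1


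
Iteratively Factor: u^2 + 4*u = (u)*(u + 4)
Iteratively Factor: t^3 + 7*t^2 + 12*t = (t + 3)*(t^2 + 4*t) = (t + 3)*(t + 4)*(t)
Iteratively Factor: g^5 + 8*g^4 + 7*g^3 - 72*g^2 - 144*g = (g + 4)*(g^4 + 4*g^3 - 9*g^2 - 36*g) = (g - 3)*(g + 4)*(g^3 + 7*g^2 + 12*g) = g*(g - 3)*(g + 4)*(g^2 + 7*g + 12) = g*(g - 3)*(g + 3)*(g + 4)*(g + 4)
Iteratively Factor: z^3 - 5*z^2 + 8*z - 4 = (z - 1)*(z^2 - 4*z + 4) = (z - 2)*(z - 1)*(z - 2)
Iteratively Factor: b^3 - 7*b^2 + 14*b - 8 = (b - 2)*(b^2 - 5*b + 4) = (b - 4)*(b - 2)*(b - 1)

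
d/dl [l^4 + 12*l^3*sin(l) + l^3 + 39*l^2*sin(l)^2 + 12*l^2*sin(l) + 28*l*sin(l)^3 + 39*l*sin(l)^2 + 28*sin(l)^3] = 12*l^3*cos(l) + 4*l^3 + 36*l^2*sin(l) + 39*l^2*sin(2*l) + 12*l^2*cos(l) + 3*l^2 + 84*l*sin(l)^2*cos(l) + 78*l*sin(l)^2 + 24*l*sin(l) + 39*l*sin(2*l) + 28*sin(l)^3 + 84*sin(l)^2*cos(l) + 39*sin(l)^2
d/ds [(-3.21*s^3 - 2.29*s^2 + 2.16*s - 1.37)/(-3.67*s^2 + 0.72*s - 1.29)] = (11.7807*s^4 - 4.6224*s^3 + 18.7011*s^2 - 4.1476*s - 1.8)/(13.4689*s^4 - 5.2848*s^3 + 9.987*s^2 - 1.8576*s + 1.6641)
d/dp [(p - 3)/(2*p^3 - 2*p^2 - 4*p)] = (-p*(-p^2 + p + 2) + (p - 3)*(-3*p^2 + 2*p + 2))/(2*p^2*(-p^2 + p + 2)^2)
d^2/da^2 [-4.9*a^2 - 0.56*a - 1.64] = -9.80000000000000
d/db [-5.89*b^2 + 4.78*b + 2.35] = 4.78 - 11.78*b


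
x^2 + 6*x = x*(x + 6)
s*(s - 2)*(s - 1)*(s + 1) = s^4 - 2*s^3 - s^2 + 2*s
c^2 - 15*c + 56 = (c - 8)*(c - 7)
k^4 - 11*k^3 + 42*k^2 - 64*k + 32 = (k - 4)^2*(k - 2)*(k - 1)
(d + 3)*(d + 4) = d^2 + 7*d + 12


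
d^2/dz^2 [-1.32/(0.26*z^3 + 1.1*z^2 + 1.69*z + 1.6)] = ((2.0592*z + 2.904)*(0.26*z^3 + 1.1*z^2 + 1.69*z + 1.6) - 1.32*(0.78*z^2 + 2.2*z + 1.69)*(1.56*z^2 + 4.4*z + 3.38))/(0.26*z^3 + 1.1*z^2 + 1.69*z + 1.6)^3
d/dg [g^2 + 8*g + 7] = 2*g + 8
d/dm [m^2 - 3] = 2*m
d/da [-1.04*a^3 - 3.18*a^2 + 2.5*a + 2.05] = -3.12*a^2 - 6.36*a + 2.5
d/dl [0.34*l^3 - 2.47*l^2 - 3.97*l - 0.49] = 1.02*l^2 - 4.94*l - 3.97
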